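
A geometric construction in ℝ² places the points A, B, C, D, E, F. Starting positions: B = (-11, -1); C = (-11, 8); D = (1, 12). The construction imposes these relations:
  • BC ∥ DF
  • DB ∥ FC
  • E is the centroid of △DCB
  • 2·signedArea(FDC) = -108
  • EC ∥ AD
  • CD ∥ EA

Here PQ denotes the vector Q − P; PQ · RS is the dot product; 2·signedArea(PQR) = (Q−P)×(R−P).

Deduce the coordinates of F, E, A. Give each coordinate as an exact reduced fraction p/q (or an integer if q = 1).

1. F_x = 1  [DB ∥ FC ∩ BC ∥ DF]
2. F_y = 21  [DB ∥ FC ∩ BC ∥ DF]
   → F = (1, 21)
3. E_x = -7  [E is the centroid of △DCB]
4. E_y = 19/3  [E is the centroid of △DCB]
   → E = (-7, 19/3)
5. A_x = 5  [EC ∥ AD ∩ CD ∥ EA]
6. A_y = 31/3  [EC ∥ AD ∩ CD ∥ EA]
   → A = (5, 31/3)

A = (5, 31/3)
E = (-7, 19/3)
F = (1, 21)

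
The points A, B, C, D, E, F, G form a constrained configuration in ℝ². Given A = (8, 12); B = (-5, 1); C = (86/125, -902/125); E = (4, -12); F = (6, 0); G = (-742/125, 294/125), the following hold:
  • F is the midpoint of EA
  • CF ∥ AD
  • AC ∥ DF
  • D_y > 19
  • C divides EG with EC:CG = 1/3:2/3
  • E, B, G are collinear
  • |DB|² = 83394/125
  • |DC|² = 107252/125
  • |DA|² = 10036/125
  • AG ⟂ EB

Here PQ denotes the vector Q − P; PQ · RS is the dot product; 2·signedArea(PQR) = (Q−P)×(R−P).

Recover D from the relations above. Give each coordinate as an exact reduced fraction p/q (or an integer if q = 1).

D = (1664/125, 2402/125)

1. D_x = 1664/125  [AC ∥ DF ∩ CF ∥ AD]
2. D_y = 2402/125  [AC ∥ DF ∩ CF ∥ AD]
   → D = (1664/125, 2402/125)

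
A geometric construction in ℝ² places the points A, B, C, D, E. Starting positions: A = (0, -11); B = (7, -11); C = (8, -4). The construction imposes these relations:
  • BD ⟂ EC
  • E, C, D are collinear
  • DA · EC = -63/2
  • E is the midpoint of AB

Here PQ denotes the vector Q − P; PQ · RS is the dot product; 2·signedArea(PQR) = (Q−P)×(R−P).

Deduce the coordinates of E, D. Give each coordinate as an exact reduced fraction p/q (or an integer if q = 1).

1. E_x = 7/2  [E is the midpoint of AB]
2. E_y = -11  [E is the midpoint of AB]
   → E = (7/2, -11)
3. D_x = 1253/277  [E, C, D are collinear ∩ BD ⟂ EC]
4. D_y = -2606/277  [E, C, D are collinear ∩ BD ⟂ EC]
   → D = (1253/277, -2606/277)

D = (1253/277, -2606/277)
E = (7/2, -11)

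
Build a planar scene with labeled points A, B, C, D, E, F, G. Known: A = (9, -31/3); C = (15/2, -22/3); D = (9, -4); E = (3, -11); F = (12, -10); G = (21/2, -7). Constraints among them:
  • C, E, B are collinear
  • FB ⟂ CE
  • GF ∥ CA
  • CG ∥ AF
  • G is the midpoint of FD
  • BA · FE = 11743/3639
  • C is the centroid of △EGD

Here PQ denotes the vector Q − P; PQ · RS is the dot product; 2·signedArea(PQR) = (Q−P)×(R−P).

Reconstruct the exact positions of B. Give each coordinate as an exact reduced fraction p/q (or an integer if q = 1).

B = (10794/1213, -7513/1213)

1. B_x = 10794/1213  [C, E, B are collinear ∩ FB ⟂ CE]
2. B_y = -7513/1213  [C, E, B are collinear ∩ FB ⟂ CE]
   → B = (10794/1213, -7513/1213)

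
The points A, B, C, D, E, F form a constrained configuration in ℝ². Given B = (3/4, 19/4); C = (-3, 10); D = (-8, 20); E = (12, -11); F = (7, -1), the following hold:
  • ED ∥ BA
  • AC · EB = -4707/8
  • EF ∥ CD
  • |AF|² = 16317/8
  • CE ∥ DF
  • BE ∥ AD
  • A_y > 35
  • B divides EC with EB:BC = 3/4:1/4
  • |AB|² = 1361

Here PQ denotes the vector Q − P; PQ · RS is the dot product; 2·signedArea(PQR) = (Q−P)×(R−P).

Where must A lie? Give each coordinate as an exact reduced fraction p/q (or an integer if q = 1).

1. A_x = -77/4  [BE ∥ AD ∩ ED ∥ BA]
2. A_y = 143/4  [BE ∥ AD ∩ ED ∥ BA]
   → A = (-77/4, 143/4)

A = (-77/4, 143/4)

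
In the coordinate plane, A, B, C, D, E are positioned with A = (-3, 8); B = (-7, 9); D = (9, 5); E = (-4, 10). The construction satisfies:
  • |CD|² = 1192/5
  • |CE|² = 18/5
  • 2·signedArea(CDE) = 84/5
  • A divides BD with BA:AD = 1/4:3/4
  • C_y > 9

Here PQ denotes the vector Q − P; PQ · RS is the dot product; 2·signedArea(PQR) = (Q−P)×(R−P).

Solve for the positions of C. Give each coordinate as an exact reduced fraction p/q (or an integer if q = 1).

1. C_x = -29/5  [line -5·x + -13·y + 466/5 = 0 ∩ |CD|² = 1192/5]
2. C_y = 47/5  [line -5·x + -13·y + 466/5 = 0 ∩ |CD|² = 1192/5]
   → C = (-29/5, 47/5)

C = (-29/5, 47/5)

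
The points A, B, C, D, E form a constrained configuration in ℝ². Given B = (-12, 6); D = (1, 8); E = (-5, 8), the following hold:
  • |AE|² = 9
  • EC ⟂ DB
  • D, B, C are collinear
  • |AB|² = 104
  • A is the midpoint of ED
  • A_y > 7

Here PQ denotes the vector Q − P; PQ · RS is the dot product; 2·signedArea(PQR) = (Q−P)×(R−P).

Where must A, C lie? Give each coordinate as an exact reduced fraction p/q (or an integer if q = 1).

1. A_x = -2  [A is the midpoint of ED]
2. A_y = 8  [A is the midpoint of ED]
   → A = (-2, 8)
3. C_x = -841/173  [D, B, C are collinear ∩ EC ⟂ DB]
4. C_y = 1228/173  [D, B, C are collinear ∩ EC ⟂ DB]
   → C = (-841/173, 1228/173)

A = (-2, 8)
C = (-841/173, 1228/173)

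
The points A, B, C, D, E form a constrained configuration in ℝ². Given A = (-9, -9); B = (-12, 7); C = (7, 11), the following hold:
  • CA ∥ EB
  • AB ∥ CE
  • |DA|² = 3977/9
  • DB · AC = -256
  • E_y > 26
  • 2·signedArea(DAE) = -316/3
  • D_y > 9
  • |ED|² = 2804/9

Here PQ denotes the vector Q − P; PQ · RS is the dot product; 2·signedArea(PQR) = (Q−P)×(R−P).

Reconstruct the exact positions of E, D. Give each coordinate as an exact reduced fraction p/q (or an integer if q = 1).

D = (2/3, 29/3)
E = (4, 27)

1. E_x = 4  [CA ∥ EB ∩ AB ∥ CE]
2. E_y = 27  [CA ∥ EB ∩ AB ∥ CE]
   → E = (4, 27)
3. D_x = 2/3  [2·signedArea(DAE) = -316/3 ∩ DB · AC = -256]
4. D_y = 29/3  [2·signedArea(DAE) = -316/3 ∩ DB · AC = -256]
   → D = (2/3, 29/3)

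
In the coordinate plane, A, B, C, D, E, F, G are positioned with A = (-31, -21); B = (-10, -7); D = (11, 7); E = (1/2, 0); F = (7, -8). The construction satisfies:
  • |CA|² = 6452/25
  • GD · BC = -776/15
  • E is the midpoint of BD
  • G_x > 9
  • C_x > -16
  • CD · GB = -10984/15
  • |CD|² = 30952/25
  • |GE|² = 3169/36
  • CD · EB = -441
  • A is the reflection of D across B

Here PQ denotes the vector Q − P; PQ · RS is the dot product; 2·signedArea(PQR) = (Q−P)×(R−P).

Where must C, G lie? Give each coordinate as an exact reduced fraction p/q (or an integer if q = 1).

1. C_x = -79/5  [line 21/2·x + 7·y + 553/2 = 0 ∩ |CA|² = 6452/25]
2. C_y = -79/5  [line 21/2·x + 7·y + 553/2 = 0 ∩ |CA|² = 6452/25]
   → C = (-79/5, -79/5)
3. G_x = 29/3  [CD · GB = -10984/15 ∩ GD · BC = -776/15]
4. G_y = 2  [CD · GB = -10984/15 ∩ GD · BC = -776/15]
   → G = (29/3, 2)

C = (-79/5, -79/5)
G = (29/3, 2)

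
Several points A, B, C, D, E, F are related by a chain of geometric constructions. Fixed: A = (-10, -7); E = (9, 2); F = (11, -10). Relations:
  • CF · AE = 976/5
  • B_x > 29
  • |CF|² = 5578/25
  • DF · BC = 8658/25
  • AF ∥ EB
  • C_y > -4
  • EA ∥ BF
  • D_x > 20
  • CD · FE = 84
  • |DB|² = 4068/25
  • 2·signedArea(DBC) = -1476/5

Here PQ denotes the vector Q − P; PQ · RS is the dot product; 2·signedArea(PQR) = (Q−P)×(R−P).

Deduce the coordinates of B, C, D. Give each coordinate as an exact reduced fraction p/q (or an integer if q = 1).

B = (30, -1)
C = (-12/5, -17/5)
D = (102/5, 37/5)

1. B_x = 30  [EA ∥ BF ∩ AF ∥ EB]
2. B_y = -1  [EA ∥ BF ∩ AF ∥ EB]
   → B = (30, -1)
3. C_x = -12/5  [line -19·x + -9·y + -381/5 = 0 ∩ |CF|² = 5578/25]
4. C_y = -17/5  [line -19·x + -9·y + -381/5 = 0 ∩ |CF|² = 5578/25]
   → C = (-12/5, -17/5)
5. D_x = 102/5  [CD · FE = 84 ∩ DF · BC = 8658/25]
6. D_y = 37/5  [CD · FE = 84 ∩ DF · BC = 8658/25]
   → D = (102/5, 37/5)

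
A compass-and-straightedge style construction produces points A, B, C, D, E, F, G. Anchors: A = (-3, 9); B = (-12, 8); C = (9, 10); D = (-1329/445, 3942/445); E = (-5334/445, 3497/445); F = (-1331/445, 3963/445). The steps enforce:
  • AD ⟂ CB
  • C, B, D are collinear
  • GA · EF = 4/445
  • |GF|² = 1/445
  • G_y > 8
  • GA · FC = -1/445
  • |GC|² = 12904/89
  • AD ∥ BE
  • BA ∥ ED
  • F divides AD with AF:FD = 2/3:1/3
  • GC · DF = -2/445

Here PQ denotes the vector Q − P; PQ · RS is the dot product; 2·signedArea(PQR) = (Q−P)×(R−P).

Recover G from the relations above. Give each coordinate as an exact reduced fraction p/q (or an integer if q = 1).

1. G_x = -1333/445  [GC · DF = -2/445 ∩ GA · FC = -1/445]
2. G_y = 3984/445  [GC · DF = -2/445 ∩ GA · FC = -1/445]
   → G = (-1333/445, 3984/445)

G = (-1333/445, 3984/445)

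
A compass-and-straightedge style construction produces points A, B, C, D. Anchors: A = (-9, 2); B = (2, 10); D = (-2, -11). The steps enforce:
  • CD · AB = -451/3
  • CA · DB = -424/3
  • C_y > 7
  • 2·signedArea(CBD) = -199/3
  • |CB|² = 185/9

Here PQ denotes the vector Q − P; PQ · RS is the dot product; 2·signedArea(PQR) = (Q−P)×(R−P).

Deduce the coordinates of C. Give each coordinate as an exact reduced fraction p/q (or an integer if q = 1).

C = (-5/3, 22/3)

1. C_x = -5/3  [CA · DB = -424/3 ∩ 2·signedArea(CBD) = -199/3]
2. C_y = 22/3  [CA · DB = -424/3 ∩ 2·signedArea(CBD) = -199/3]
   → C = (-5/3, 22/3)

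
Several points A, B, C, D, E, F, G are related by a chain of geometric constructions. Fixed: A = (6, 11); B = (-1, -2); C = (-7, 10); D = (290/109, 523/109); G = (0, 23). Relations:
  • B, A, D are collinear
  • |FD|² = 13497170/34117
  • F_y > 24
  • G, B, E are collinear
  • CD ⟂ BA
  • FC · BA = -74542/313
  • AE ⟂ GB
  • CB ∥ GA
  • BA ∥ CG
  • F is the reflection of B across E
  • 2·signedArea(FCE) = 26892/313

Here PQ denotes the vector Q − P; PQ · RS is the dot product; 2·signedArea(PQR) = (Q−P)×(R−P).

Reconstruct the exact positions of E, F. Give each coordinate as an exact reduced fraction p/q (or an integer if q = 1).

E = (-147/313, 3524/313)
F = (19/313, 7674/313)

1. E_x = -147/313  [G, B, E are collinear ∩ AE ⟂ GB]
2. E_y = 3524/313  [G, B, E are collinear ∩ AE ⟂ GB]
   → E = (-147/313, 3524/313)
3. F_x = 19/313  [F is the reflection of B across E]
4. F_y = 7674/313  [F is the reflection of B across E]
   → F = (19/313, 7674/313)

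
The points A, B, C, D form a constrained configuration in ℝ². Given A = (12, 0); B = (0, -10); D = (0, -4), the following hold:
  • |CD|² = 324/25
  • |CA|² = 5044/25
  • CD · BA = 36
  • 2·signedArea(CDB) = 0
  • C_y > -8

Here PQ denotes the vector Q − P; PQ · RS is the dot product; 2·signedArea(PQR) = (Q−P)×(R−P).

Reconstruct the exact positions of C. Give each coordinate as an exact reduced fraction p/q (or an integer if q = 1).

C = (0, -38/5)

1. C_x = 0  [2·signedArea(CDB) = 0 ∩ CD · BA = 36]
2. C_y = -38/5  [2·signedArea(CDB) = 0 ∩ CD · BA = 36]
   → C = (0, -38/5)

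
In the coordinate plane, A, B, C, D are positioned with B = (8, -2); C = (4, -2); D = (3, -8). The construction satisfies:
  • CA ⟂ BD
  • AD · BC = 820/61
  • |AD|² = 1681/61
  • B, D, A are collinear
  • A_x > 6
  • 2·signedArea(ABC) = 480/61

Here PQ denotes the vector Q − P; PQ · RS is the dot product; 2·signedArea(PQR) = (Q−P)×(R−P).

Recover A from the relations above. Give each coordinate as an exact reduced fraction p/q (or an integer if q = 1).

1. A_x = 388/61  [B, D, A are collinear ∩ CA ⟂ BD]
2. A_y = -242/61  [B, D, A are collinear ∩ CA ⟂ BD]
   → A = (388/61, -242/61)

A = (388/61, -242/61)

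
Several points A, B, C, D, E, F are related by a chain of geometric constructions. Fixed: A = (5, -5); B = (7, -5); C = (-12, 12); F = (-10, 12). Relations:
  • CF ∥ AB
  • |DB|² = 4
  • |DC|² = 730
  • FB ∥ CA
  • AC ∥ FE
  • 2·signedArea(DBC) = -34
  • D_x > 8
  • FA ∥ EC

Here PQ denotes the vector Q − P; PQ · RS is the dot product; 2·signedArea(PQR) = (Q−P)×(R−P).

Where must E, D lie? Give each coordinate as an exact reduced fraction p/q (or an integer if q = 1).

D = (9, -5)
E = (-27, 29)

1. E_x = -27  [FA ∥ EC ∩ AC ∥ FE]
2. E_y = 29  [FA ∥ EC ∩ AC ∥ FE]
   → E = (-27, 29)
3. D_x = 9  [line -17·x + -19·y + 58 = 0 ∩ |DC|² = 730]
4. D_y = -5  [line -17·x + -19·y + 58 = 0 ∩ |DC|² = 730]
   → D = (9, -5)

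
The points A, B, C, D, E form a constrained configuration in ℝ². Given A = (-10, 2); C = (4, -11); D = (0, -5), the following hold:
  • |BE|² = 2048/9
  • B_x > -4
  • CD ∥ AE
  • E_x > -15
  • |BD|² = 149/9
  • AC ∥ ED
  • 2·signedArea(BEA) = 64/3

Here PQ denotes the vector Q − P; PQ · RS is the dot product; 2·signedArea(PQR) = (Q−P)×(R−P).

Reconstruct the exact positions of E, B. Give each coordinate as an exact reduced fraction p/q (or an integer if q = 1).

B = (-10/3, -8/3)
E = (-14, 8)

1. E_x = -14  [AC ∥ ED ∩ CD ∥ AE]
2. E_y = 8  [AC ∥ ED ∩ CD ∥ AE]
   → E = (-14, 8)
3. B_x = -10/3  [line 6·x + 4·y + 92/3 = 0 ∩ |BE|² = 2048/9]
4. B_y = -8/3  [line 6·x + 4·y + 92/3 = 0 ∩ |BE|² = 2048/9]
   → B = (-10/3, -8/3)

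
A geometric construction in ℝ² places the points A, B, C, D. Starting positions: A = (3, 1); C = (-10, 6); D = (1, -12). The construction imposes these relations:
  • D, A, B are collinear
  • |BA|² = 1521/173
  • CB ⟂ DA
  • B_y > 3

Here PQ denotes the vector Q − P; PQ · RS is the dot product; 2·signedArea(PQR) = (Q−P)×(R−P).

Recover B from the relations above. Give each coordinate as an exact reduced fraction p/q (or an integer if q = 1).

B = (597/173, 680/173)

1. B_x = 597/173  [D, A, B are collinear ∩ CB ⟂ DA]
2. B_y = 680/173  [D, A, B are collinear ∩ CB ⟂ DA]
   → B = (597/173, 680/173)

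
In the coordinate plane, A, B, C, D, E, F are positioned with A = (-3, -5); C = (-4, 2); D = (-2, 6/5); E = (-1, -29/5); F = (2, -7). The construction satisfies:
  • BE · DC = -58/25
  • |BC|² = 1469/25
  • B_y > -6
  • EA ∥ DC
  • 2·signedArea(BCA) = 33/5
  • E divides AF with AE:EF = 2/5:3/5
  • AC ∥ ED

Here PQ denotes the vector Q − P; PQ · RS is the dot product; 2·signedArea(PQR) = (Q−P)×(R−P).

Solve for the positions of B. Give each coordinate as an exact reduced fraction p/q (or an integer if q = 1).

1. B_x = -2  [BE · DC = -58/25 ∩ 2·signedArea(BCA) = 33/5]
2. B_y = -27/5  [BE · DC = -58/25 ∩ 2·signedArea(BCA) = 33/5]
   → B = (-2, -27/5)

B = (-2, -27/5)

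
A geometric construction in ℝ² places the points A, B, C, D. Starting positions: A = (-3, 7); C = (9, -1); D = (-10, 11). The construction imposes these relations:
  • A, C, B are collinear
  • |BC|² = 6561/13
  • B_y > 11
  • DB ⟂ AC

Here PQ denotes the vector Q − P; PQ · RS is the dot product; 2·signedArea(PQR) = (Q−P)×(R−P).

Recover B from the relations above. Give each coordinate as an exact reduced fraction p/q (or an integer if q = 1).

B = (-126/13, 149/13)

1. B_x = -126/13  [A, C, B are collinear ∩ DB ⟂ AC]
2. B_y = 149/13  [A, C, B are collinear ∩ DB ⟂ AC]
   → B = (-126/13, 149/13)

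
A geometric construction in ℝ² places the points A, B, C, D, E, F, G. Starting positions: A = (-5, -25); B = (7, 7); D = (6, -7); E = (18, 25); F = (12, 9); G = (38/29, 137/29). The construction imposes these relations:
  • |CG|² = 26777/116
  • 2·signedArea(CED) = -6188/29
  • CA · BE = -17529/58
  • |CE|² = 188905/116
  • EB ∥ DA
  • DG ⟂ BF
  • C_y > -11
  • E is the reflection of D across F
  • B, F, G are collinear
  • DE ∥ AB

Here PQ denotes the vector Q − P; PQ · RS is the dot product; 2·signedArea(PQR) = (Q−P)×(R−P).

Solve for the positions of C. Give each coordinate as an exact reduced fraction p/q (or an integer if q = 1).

C = (-107/58, -294/29)

1. C_x = -107/58  [2·signedArea(CED) = -6188/29 ∩ CA · BE = -17529/58]
2. C_y = -294/29  [2·signedArea(CED) = -6188/29 ∩ CA · BE = -17529/58]
   → C = (-107/58, -294/29)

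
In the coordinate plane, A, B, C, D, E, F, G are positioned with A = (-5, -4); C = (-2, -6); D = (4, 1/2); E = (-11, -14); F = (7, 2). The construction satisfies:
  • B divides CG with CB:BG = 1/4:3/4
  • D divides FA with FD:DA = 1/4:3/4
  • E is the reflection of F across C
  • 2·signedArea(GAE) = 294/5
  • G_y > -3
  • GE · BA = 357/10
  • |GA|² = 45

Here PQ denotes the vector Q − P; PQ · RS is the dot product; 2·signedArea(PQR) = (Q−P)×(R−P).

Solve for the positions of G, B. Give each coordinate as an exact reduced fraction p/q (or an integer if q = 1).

B = (-11/10, -26/5)
G = (8/5, -14/5)

1. G_x = 8/5  [line 10·x + -6·y + -164/5 = 0 ∩ |GA|² = 45]
2. G_y = -14/5  [line 10·x + -6·y + -164/5 = 0 ∩ |GA|² = 45]
   → G = (8/5, -14/5)
3. B_x = -11/10  [B divides CG with CB:BG = 1/4:3/4]
4. B_y = -26/5  [B divides CG with CB:BG = 1/4:3/4]
   → B = (-11/10, -26/5)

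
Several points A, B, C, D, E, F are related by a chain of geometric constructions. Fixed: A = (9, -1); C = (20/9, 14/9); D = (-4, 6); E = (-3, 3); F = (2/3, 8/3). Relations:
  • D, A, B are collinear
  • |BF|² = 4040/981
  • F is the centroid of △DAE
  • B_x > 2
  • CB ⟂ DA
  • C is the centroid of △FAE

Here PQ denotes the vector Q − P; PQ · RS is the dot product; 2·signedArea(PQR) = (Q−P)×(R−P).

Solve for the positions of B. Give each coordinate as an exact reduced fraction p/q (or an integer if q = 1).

1. B_x = 292/109  [D, A, B are collinear ∩ CB ⟂ DA]
2. B_y = 262/109  [D, A, B are collinear ∩ CB ⟂ DA]
   → B = (292/109, 262/109)

B = (292/109, 262/109)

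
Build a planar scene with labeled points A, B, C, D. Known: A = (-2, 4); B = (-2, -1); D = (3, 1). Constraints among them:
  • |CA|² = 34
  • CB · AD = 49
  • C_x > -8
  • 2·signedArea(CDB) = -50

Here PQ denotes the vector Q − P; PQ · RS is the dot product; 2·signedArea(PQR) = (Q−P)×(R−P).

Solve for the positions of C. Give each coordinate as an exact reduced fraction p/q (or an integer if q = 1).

C = (-7, 7)

1. C_x = -7  [CB · AD = 49 ∩ 2·signedArea(CDB) = -50]
2. C_y = 7  [CB · AD = 49 ∩ 2·signedArea(CDB) = -50]
   → C = (-7, 7)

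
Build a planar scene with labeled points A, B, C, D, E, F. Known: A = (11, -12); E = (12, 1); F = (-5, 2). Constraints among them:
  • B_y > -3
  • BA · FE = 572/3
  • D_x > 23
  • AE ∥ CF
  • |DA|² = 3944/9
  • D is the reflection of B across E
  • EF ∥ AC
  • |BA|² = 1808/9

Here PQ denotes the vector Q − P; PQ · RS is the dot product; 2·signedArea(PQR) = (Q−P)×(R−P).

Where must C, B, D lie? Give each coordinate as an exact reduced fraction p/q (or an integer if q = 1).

B = (1/3, -8/3)
C = (-6, -11)
D = (71/3, 14/3)

1. C_x = -6  [AE ∥ CF ∩ EF ∥ AC]
2. C_y = -11  [AE ∥ CF ∩ EF ∥ AC]
   → C = (-6, -11)
3. B_x = 1/3  [line -17·x + 1·y + 25/3 = 0 ∩ |BA|² = 1808/9]
4. B_y = -8/3  [line -17·x + 1·y + 25/3 = 0 ∩ |BA|² = 1808/9]
   → B = (1/3, -8/3)
5. D_x = 71/3  [D is the reflection of B across E]
6. D_y = 14/3  [D is the reflection of B across E]
   → D = (71/3, 14/3)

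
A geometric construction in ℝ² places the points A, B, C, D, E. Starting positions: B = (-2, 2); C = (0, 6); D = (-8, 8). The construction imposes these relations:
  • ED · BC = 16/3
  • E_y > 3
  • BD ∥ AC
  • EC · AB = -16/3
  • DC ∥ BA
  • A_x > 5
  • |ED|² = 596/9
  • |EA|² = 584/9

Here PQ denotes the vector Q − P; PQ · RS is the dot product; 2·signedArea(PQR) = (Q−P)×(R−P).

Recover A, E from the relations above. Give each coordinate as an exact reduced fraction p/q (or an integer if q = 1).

1. A_x = 6  [BD ∥ AC ∩ DC ∥ BA]
2. A_y = 0  [BD ∥ AC ∩ DC ∥ BA]
   → A = (6, 0)
3. E_x = -4/3  [EC · AB = -16/3 ∩ ED · BC = 16/3]
4. E_y = 10/3  [EC · AB = -16/3 ∩ ED · BC = 16/3]
   → E = (-4/3, 10/3)

A = (6, 0)
E = (-4/3, 10/3)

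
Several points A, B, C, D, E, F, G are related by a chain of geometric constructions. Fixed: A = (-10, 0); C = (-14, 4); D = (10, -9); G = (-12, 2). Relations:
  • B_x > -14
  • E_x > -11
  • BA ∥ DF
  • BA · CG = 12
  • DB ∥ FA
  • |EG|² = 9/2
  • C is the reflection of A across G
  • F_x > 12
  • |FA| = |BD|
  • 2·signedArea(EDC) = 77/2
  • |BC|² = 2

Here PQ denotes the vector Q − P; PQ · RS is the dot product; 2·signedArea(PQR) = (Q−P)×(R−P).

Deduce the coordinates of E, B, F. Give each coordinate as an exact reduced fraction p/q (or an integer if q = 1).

B = (-13, 3)
E = (-21/2, 1/2)
F = (13, -12)

1. E_x = -21/2  [line -13·x + -24·y + -249/2 = 0 ∩ |EG|² = 9/2]
2. E_y = 1/2  [line -13·x + -24·y + -249/2 = 0 ∩ |EG|² = 9/2]
   → E = (-21/2, 1/2)
3. B_x = -13  [line -2·x + 2·y + -32 = 0 ∩ |BC|² = 2]
4. B_y = 3  [line -2·x + 2·y + -32 = 0 ∩ |BC|² = 2]
   → B = (-13, 3)
5. F_x = 13  [DB ∥ FA ∩ BA ∥ DF]
6. F_y = -12  [DB ∥ FA ∩ BA ∥ DF]
   → F = (13, -12)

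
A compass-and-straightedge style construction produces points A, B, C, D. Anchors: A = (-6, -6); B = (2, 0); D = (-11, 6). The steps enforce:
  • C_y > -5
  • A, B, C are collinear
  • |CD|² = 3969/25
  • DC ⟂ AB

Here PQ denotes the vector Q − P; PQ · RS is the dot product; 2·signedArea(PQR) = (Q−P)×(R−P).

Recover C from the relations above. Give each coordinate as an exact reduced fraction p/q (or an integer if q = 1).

C = (-86/25, -102/25)

1. C_x = -86/25  [A, B, C are collinear ∩ DC ⟂ AB]
2. C_y = -102/25  [A, B, C are collinear ∩ DC ⟂ AB]
   → C = (-86/25, -102/25)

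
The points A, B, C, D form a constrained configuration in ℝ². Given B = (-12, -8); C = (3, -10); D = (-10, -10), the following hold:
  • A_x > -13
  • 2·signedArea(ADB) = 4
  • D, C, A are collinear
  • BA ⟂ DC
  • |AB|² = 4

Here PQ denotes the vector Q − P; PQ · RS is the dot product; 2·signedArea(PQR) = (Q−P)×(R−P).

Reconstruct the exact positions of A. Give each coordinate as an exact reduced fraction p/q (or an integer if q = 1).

A = (-12, -10)

1. A_x = -12  [D, C, A are collinear ∩ BA ⟂ DC]
2. A_y = -10  [D, C, A are collinear ∩ BA ⟂ DC]
   → A = (-12, -10)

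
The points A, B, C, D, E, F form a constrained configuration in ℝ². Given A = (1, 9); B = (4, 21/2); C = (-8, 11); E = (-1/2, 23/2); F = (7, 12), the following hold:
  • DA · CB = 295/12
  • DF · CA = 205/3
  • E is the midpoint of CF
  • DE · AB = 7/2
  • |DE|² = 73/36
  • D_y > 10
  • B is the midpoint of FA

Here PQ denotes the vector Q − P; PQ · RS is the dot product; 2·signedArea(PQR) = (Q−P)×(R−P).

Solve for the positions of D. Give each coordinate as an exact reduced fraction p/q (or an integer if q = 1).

D = (-1, 61/6)

1. D_x = -1  [DA · CB = 295/12 ∩ DE · AB = 7/2]
2. D_y = 61/6  [DA · CB = 295/12 ∩ DE · AB = 7/2]
   → D = (-1, 61/6)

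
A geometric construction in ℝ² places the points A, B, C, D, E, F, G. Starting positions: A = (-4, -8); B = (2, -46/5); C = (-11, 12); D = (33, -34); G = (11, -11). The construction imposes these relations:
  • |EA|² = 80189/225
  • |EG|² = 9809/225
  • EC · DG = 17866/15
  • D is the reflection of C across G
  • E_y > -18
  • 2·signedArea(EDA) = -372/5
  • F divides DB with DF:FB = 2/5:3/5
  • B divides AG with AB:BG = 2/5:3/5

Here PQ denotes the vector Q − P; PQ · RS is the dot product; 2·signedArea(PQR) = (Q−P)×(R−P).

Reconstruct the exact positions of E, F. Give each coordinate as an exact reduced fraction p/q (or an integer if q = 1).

1. E_x = 37/3  [EC · DG = 17866/15 ∩ 2·signedArea(EDA) = -372/5]
2. E_y = -262/15  [EC · DG = 17866/15 ∩ 2·signedArea(EDA) = -372/5]
   → E = (37/3, -262/15)
3. F_x = 103/5  [F divides DB with DF:FB = 2/5:3/5]
4. F_y = -602/25  [F divides DB with DF:FB = 2/5:3/5]
   → F = (103/5, -602/25)

E = (37/3, -262/15)
F = (103/5, -602/25)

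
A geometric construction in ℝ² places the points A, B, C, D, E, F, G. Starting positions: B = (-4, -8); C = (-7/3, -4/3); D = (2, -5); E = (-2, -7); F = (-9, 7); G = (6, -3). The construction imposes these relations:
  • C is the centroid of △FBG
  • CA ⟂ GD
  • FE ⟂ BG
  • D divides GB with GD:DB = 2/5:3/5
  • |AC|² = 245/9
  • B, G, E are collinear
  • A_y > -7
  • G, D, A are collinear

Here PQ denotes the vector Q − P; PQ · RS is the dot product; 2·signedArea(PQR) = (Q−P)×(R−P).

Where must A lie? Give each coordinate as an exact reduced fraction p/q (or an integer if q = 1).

1. A_x = 0  [G, D, A are collinear ∩ CA ⟂ GD]
2. A_y = -6  [G, D, A are collinear ∩ CA ⟂ GD]
   → A = (0, -6)

A = (0, -6)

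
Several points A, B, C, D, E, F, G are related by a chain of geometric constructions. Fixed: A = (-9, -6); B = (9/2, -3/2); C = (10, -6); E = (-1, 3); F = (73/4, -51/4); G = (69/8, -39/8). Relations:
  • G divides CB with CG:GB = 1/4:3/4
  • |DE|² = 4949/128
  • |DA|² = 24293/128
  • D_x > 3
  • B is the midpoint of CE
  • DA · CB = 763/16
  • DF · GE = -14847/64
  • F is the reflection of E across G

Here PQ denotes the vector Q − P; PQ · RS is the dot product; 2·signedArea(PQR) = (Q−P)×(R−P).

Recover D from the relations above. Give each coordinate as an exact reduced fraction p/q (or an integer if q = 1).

1. D_x = 61/16  [line 77/8·x + -63/8·y + -2821/64 = 0 ∩ |DE|² = 4949/128]
2. D_y = -15/16  [line 77/8·x + -63/8·y + -2821/64 = 0 ∩ |DE|² = 4949/128]
   → D = (61/16, -15/16)

D = (61/16, -15/16)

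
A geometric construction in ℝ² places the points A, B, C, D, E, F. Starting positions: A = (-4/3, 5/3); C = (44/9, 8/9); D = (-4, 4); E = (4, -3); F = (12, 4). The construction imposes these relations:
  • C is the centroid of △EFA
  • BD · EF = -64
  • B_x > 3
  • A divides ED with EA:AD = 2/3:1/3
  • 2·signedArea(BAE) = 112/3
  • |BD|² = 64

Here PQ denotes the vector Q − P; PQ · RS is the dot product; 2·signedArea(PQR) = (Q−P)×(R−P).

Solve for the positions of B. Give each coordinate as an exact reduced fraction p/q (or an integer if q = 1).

1. B_x = 4  [2·signedArea(BAE) = 112/3 ∩ BD · EF = -64]
2. B_y = 4  [2·signedArea(BAE) = 112/3 ∩ BD · EF = -64]
   → B = (4, 4)

B = (4, 4)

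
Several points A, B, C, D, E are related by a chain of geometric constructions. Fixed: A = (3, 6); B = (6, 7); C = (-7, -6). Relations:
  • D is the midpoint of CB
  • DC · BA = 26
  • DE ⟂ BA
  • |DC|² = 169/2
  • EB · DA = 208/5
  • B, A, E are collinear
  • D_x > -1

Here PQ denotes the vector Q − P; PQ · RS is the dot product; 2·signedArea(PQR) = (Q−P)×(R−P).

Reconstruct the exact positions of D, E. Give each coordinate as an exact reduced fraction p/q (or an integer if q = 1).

D = (-1/2, 1/2)
E = (-9/5, 22/5)

1. D_x = -1/2  [D is the midpoint of CB]
2. D_y = 1/2  [D is the midpoint of CB]
   → D = (-1/2, 1/2)
3. E_x = -9/5  [B, A, E are collinear ∩ DE ⟂ BA]
4. E_y = 22/5  [B, A, E are collinear ∩ DE ⟂ BA]
   → E = (-9/5, 22/5)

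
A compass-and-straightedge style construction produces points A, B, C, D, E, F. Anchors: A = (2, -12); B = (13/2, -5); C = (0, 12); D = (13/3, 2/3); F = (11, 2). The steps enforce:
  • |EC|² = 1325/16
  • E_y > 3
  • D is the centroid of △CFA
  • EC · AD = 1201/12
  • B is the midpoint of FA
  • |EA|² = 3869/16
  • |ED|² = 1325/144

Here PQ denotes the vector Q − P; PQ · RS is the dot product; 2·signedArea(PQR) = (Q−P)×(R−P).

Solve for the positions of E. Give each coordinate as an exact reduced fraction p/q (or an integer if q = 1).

1. E_x = 13/4  [line -7/3·x + -38/3·y + 623/12 = 0 ∩ |ED|² = 1325/144]
2. E_y = 7/2  [line -7/3·x + -38/3·y + 623/12 = 0 ∩ |ED|² = 1325/144]
   → E = (13/4, 7/2)

E = (13/4, 7/2)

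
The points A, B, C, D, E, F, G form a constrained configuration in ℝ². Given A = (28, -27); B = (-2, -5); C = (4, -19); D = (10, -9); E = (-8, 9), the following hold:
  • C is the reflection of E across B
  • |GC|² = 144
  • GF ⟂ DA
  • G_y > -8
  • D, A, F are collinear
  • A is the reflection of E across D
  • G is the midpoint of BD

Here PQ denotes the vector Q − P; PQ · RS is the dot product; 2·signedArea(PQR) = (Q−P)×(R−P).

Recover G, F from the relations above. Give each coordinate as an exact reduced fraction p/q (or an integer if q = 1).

F = (6, -5)
G = (4, -7)

1. G_x = 4  [G is the midpoint of BD]
2. G_y = -7  [G is the midpoint of BD]
   → G = (4, -7)
3. F_x = 6  [D, A, F are collinear ∩ GF ⟂ DA]
4. F_y = -5  [D, A, F are collinear ∩ GF ⟂ DA]
   → F = (6, -5)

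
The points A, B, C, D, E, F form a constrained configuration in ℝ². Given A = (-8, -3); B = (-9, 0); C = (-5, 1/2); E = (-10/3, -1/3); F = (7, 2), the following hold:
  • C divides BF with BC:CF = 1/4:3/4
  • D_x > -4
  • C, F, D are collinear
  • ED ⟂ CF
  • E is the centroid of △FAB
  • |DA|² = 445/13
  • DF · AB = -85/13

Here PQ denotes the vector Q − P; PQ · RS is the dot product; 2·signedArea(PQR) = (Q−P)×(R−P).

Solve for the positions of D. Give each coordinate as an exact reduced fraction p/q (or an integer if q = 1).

D = (-45/13, 9/13)

1. D_x = -45/13  [C, F, D are collinear ∩ ED ⟂ CF]
2. D_y = 9/13  [C, F, D are collinear ∩ ED ⟂ CF]
   → D = (-45/13, 9/13)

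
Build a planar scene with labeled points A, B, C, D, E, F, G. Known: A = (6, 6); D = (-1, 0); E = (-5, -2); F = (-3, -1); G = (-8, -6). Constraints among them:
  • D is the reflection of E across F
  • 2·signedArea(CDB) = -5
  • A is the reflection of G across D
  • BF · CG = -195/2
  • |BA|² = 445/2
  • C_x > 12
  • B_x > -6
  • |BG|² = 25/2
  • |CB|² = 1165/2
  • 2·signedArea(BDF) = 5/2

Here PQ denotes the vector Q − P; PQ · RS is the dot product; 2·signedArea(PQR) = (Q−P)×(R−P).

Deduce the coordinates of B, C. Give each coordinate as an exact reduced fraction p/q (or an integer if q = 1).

1. B_x = -11/2  [line 1·x + -2·y + -3/2 = 0 ∩ |BG|² = 25/2]
2. B_y = -7/2  [line 1·x + -2·y + -3/2 = 0 ∩ |BG|² = 25/2]
   → B = (-11/2, -7/2)
3. C_x = 13  [2·signedArea(CDB) = -5 ∩ BF · CG = -195/2]
4. C_y = 12  [2·signedArea(CDB) = -5 ∩ BF · CG = -195/2]
   → C = (13, 12)

B = (-11/2, -7/2)
C = (13, 12)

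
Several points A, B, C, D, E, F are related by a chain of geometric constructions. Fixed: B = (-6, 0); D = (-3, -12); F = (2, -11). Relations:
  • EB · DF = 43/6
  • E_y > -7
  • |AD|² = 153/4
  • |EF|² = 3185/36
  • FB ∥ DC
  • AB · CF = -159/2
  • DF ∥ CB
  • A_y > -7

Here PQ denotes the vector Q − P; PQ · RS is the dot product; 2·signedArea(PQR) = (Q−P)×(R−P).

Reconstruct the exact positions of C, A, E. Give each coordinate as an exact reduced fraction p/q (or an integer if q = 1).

1. C_x = -11  [DF ∥ CB ∩ FB ∥ DC]
2. C_y = -1  [DF ∥ CB ∩ FB ∥ DC]
   → C = (-11, -1)
3. A_x = -9/2  [line -13·x + 10·y + 3/2 = 0 ∩ |AD|² = 153/4]
4. A_y = -6  [line -13·x + 10·y + 3/2 = 0 ∩ |AD|² = 153/4]
   → A = (-9/2, -6)
5. E_x = -37/6  [line -5·x + -1·y + -223/6 = 0 ∩ |EF|² = 3185/36]
6. E_y = -19/3  [line -5·x + -1·y + -223/6 = 0 ∩ |EF|² = 3185/36]
   → E = (-37/6, -19/3)

A = (-9/2, -6)
C = (-11, -1)
E = (-37/6, -19/3)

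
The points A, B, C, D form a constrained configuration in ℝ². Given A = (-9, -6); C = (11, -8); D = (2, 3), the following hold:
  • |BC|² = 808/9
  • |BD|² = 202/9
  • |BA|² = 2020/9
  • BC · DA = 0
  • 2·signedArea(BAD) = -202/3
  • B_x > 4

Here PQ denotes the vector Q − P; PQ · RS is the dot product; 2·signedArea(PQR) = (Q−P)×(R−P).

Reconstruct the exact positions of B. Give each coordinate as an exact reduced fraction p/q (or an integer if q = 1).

1. B_x = 5  [BC · DA = 0 ∩ 2·signedArea(BAD) = -202/3]
2. B_y = -2/3  [BC · DA = 0 ∩ 2·signedArea(BAD) = -202/3]
   → B = (5, -2/3)

B = (5, -2/3)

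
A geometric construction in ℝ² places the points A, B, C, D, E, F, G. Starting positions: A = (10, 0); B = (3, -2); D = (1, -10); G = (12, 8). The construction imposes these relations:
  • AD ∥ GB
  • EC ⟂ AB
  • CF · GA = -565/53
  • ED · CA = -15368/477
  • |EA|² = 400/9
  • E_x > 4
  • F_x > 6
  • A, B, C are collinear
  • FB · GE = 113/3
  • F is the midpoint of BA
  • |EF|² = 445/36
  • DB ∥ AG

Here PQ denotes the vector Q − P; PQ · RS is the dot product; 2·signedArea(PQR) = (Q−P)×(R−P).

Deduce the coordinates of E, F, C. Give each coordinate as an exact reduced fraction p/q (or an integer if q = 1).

1. F_x = 13/2  [F is the midpoint of BA]
2. F_y = -1  [F is the midpoint of BA]
   → F = (13/2, -1)
3. C_x = 638/159  [A, B, C are collinear ∩ CF · GA = -565/53]
4. C_y = -272/159  [A, B, C are collinear ∩ CF · GA = -565/53]
   → C = (638/159, -272/159)
5. E_x = 14/3  [line -952/159·x + -272/159·y + 10064/477 = 0 ∩ |EF|² = 445/36]
6. E_y = -4  [line -952/159·x + -272/159·y + 10064/477 = 0 ∩ |EF|² = 445/36]
   → E = (14/3, -4)

C = (638/159, -272/159)
E = (14/3, -4)
F = (13/2, -1)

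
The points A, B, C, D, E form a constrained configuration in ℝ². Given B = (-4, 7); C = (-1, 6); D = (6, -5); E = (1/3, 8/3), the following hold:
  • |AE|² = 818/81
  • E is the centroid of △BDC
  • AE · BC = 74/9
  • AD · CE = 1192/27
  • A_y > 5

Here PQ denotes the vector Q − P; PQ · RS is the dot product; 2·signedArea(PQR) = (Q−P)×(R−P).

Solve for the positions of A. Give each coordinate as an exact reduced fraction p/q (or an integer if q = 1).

1. A_x = -14/9  [AD · CE = 1192/27 ∩ AE · BC = 74/9]
2. A_y = 47/9  [AD · CE = 1192/27 ∩ AE · BC = 74/9]
   → A = (-14/9, 47/9)

A = (-14/9, 47/9)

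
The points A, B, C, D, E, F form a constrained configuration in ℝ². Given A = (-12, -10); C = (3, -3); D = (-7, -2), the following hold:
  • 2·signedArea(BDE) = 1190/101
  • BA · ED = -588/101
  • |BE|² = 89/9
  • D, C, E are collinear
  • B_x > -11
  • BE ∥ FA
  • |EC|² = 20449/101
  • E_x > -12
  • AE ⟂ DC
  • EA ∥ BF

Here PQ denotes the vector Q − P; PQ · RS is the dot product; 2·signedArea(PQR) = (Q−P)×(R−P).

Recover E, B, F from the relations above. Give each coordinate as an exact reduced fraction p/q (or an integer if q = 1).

1. E_x = -1127/101  [D, C, E are collinear ∩ AE ⟂ DC]
2. E_y = -160/101  [D, C, E are collinear ∩ AE ⟂ DC]
   → E = (-1127/101, -160/101)
3. B_x = -3046/303  [2·signedArea(BDE) = 1190/101 ∩ BA · ED = -588/101]
4. B_y = -1372/303  [2·signedArea(BDE) = 1190/101 ∩ BA · ED = -588/101]
   → B = (-3046/303, -1372/303)
5. F_x = -3301/303  [BE ∥ FA ∩ EA ∥ BF]
6. F_y = -3922/303  [BE ∥ FA ∩ EA ∥ BF]
   → F = (-3301/303, -3922/303)

B = (-3046/303, -1372/303)
E = (-1127/101, -160/101)
F = (-3301/303, -3922/303)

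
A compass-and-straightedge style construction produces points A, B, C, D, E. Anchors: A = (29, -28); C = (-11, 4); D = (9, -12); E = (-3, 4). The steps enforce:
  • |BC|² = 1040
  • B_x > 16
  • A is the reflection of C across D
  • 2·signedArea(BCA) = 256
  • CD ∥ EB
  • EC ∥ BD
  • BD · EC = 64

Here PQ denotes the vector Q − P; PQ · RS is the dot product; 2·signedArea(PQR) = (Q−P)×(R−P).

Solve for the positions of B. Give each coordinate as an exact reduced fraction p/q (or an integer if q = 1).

1. B_x = 17  [EC ∥ BD ∩ CD ∥ EB]
2. B_y = -12  [EC ∥ BD ∩ CD ∥ EB]
   → B = (17, -12)

B = (17, -12)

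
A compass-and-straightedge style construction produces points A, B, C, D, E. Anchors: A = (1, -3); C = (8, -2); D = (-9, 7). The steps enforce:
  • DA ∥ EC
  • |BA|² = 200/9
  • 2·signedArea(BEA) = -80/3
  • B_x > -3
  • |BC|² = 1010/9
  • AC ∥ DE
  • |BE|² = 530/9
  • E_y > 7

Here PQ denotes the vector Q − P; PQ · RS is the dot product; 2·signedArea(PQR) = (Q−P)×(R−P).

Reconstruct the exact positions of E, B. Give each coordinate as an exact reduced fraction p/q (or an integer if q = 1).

1. E_x = -2  [DA ∥ EC ∩ AC ∥ DE]
2. E_y = 8  [DA ∥ EC ∩ AC ∥ DE]
   → E = (-2, 8)
3. B_x = -7/3  [line 11·x + 3·y + 74/3 = 0 ∩ |BE|² = 530/9]
4. B_y = 1/3  [line 11·x + 3·y + 74/3 = 0 ∩ |BE|² = 530/9]
   → B = (-7/3, 1/3)

B = (-7/3, 1/3)
E = (-2, 8)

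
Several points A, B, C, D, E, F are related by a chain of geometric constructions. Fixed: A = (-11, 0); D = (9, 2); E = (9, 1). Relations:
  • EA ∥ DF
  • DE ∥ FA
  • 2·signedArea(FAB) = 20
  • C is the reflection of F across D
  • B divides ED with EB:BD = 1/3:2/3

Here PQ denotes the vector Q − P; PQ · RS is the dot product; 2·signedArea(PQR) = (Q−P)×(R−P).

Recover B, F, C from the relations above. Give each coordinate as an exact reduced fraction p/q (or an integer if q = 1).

B = (9, 4/3)
C = (29, 3)
F = (-11, 1)

1. B_x = 9  [B divides ED with EB:BD = 1/3:2/3]
2. B_y = 4/3  [B divides ED with EB:BD = 1/3:2/3]
   → B = (9, 4/3)
3. F_x = -11  [DE ∥ FA ∩ EA ∥ DF]
4. F_y = 1  [DE ∥ FA ∩ EA ∥ DF]
   → F = (-11, 1)
5. C_x = 29  [C is the reflection of F across D]
6. C_y = 3  [C is the reflection of F across D]
   → C = (29, 3)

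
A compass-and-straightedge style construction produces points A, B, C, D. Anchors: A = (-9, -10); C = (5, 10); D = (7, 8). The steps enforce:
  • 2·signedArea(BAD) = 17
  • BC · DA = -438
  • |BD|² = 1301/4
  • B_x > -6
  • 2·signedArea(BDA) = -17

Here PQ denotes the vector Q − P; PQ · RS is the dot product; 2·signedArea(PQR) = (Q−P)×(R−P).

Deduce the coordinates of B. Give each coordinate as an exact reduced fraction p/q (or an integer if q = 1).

1. B_x = -11/2  [2·signedArea(BAD) = 17 ∩ BC · DA = -438]
2. B_y = -5  [2·signedArea(BAD) = 17 ∩ BC · DA = -438]
   → B = (-11/2, -5)

B = (-11/2, -5)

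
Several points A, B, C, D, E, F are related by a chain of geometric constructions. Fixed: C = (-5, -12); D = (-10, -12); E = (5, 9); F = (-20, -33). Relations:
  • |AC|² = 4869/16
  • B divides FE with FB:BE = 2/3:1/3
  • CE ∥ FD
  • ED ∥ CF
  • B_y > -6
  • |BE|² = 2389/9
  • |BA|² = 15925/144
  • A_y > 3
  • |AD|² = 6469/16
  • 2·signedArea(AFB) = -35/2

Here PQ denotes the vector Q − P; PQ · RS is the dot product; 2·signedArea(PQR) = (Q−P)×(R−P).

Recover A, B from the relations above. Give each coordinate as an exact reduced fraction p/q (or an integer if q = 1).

1. B_x = -10/3  [B divides FE with FB:BE = 2/3:1/3]
2. B_y = -5  [B divides FE with FB:BE = 2/3:1/3]
   → B = (-10/3, -5)
3. A_x = 5/2  [line -28·x + 50/3·y + 15/2 = 0 ∩ |AD|² = 6469/16]
4. A_y = 15/4  [line -28·x + 50/3·y + 15/2 = 0 ∩ |AD|² = 6469/16]
   → A = (5/2, 15/4)

A = (5/2, 15/4)
B = (-10/3, -5)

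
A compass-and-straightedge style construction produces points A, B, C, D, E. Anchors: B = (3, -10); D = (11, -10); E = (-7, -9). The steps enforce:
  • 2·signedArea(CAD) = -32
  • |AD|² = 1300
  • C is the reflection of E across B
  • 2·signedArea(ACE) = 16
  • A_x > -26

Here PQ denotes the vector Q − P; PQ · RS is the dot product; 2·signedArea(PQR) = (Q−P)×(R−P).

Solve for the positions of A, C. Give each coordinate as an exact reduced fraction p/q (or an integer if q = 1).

A = (-25, -8)
C = (13, -11)

1. C_x = 13  [C is the reflection of E across B]
2. C_y = -11  [C is the reflection of E across B]
   → C = (13, -11)
3. A_x = -25  [2·signedArea(ACE) = 16 ∩ 2·signedArea(CAD) = -32]
4. A_y = -8  [2·signedArea(ACE) = 16 ∩ 2·signedArea(CAD) = -32]
   → A = (-25, -8)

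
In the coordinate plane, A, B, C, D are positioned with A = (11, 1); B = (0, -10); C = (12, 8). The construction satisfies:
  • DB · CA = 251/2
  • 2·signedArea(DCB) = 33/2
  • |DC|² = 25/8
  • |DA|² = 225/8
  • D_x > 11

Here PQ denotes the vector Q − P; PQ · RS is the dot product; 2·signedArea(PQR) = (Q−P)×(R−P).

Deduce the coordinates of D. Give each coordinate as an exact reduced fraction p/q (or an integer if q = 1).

1. D_x = 47/4  [2·signedArea(DCB) = 33/2 ∩ DB · CA = 251/2]
2. D_y = 25/4  [2·signedArea(DCB) = 33/2 ∩ DB · CA = 251/2]
   → D = (47/4, 25/4)

D = (47/4, 25/4)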